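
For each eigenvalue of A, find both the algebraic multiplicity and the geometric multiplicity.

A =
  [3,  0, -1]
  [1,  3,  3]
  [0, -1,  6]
λ = 4: alg = 3, geom = 1

Step 1 — factor the characteristic polynomial to read off the algebraic multiplicities:
  χ_A(x) = (x - 4)^3

Step 2 — compute geometric multiplicities via the rank-nullity identity g(λ) = n − rank(A − λI):
  rank(A − (4)·I) = 2, so dim ker(A − (4)·I) = n − 2 = 1

Summary:
  λ = 4: algebraic multiplicity = 3, geometric multiplicity = 1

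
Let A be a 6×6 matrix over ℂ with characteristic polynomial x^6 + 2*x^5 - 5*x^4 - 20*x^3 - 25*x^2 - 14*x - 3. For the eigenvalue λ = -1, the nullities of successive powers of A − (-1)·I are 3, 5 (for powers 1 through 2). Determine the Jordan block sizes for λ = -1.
Block sizes for λ = -1: [2, 2, 1]

From the dimensions of kernels of powers, the number of Jordan blocks of size at least j is d_j − d_{j−1} where d_j = dim ker(N^j) (with d_0 = 0). Computing the differences gives [3, 2].
The number of blocks of size exactly k is (#blocks of size ≥ k) − (#blocks of size ≥ k + 1), so the partition is: 1 block(s) of size 1, 2 block(s) of size 2.
In nonincreasing order the block sizes are [2, 2, 1].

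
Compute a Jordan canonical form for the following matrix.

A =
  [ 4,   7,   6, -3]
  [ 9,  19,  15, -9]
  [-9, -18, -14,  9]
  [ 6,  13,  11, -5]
J_2(1) ⊕ J_2(1)

The characteristic polynomial is
  det(x·I − A) = x^4 - 4*x^3 + 6*x^2 - 4*x + 1 = (x - 1)^4

Eigenvalues and multiplicities (the geometric multiplicity of λ is n − rank(A − λI), which equals the number of Jordan blocks for λ):
  λ = 1: algebraic multiplicity = 4, geometric multiplicity = 2

Determining the block sizes for each eigenvalue:
  λ = 1: with am = 4 and gm = 2, the partition is not yet determined (e.g. several partitions of 4 into 2 parts exist). Let N = A − (1)·I. Computing rank(N^1) = 2, rank(N^2) = 0; the number of blocks of size ≥ j is rank(N^{j−1}) − rank(N^j), giving [2, 2]. So we have 2 block(s) of size 2 → block sizes [2, 2]

Assembling the blocks gives a Jordan form
J =
  [1, 1, 0, 0]
  [0, 1, 0, 0]
  [0, 0, 1, 1]
  [0, 0, 0, 1]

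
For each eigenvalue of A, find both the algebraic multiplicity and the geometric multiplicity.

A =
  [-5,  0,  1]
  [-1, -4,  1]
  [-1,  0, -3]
λ = -4: alg = 3, geom = 2

Step 1 — factor the characteristic polynomial to read off the algebraic multiplicities:
  χ_A(x) = (x + 4)^3

Step 2 — compute geometric multiplicities via the rank-nullity identity g(λ) = n − rank(A − λI):
  rank(A − (-4)·I) = 1, so dim ker(A − (-4)·I) = n − 1 = 2

Summary:
  λ = -4: algebraic multiplicity = 3, geometric multiplicity = 2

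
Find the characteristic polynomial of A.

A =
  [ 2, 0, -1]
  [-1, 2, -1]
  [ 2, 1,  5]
x^3 - 9*x^2 + 27*x - 27

Expanding det(x·I − A) (e.g. by cofactor expansion or by noting that A is similar to its Jordan form J, which has the same characteristic polynomial as A) gives
  χ_A(x) = x^3 - 9*x^2 + 27*x - 27
which factors as (x - 3)^3. The eigenvalues (with algebraic multiplicities) are λ = 3 with multiplicity 3.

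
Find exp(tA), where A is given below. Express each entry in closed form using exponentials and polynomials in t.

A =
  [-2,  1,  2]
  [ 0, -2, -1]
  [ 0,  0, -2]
e^{tA} =
  [exp(-2*t), t*exp(-2*t), -t^2*exp(-2*t)/2 + 2*t*exp(-2*t)]
  [0, exp(-2*t), -t*exp(-2*t)]
  [0, 0, exp(-2*t)]

Strategy: write A = P · J · P⁻¹ where J is a Jordan canonical form, so e^{tA} = P · e^{tJ} · P⁻¹, and e^{tJ} can be computed block-by-block.

A has Jordan form
J =
  [-2,  1,  0]
  [ 0, -2,  1]
  [ 0,  0, -2]
(up to reordering of blocks).

Per-block formulas:
  For a 3×3 Jordan block J_3(-2): exp(t · J_3(-2)) = e^(-2t)·(I + t·N + (t^2/2)·N^2), where N is the 3×3 nilpotent shift.

After assembling e^{tJ} and conjugating by P, we get:

e^{tA} =
  [exp(-2*t), t*exp(-2*t), -t^2*exp(-2*t)/2 + 2*t*exp(-2*t)]
  [0, exp(-2*t), -t*exp(-2*t)]
  [0, 0, exp(-2*t)]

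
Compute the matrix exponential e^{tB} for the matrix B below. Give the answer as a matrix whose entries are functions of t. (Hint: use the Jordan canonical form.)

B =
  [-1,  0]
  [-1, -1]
e^{tB} =
  [exp(-t), 0]
  [-t*exp(-t), exp(-t)]

Strategy: write B = P · J · P⁻¹ where J is a Jordan canonical form, so e^{tB} = P · e^{tJ} · P⁻¹, and e^{tJ} can be computed block-by-block.

B has Jordan form
J =
  [-1,  1]
  [ 0, -1]
(up to reordering of blocks).

Per-block formulas:
  For a 2×2 Jordan block J_2(-1): exp(t · J_2(-1)) = e^(-1t)·(I + t·N), where N is the 2×2 nilpotent shift.

After assembling e^{tJ} and conjugating by P, we get:

e^{tB} =
  [exp(-t), 0]
  [-t*exp(-t), exp(-t)]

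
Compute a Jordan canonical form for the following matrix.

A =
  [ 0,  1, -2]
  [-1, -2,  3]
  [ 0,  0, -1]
J_3(-1)

The characteristic polynomial is
  det(x·I − A) = x^3 + 3*x^2 + 3*x + 1 = (x + 1)^3

Eigenvalues and multiplicities (the geometric multiplicity of λ is n − rank(A − λI), which equals the number of Jordan blocks for λ):
  λ = -1: algebraic multiplicity = 3, geometric multiplicity = 1

Determining the block sizes for each eigenvalue:
  λ = -1: one block (gm = 1), so the single block has size am = 3 → block sizes [3]

Assembling the blocks gives a Jordan form
J =
  [-1,  1,  0]
  [ 0, -1,  1]
  [ 0,  0, -1]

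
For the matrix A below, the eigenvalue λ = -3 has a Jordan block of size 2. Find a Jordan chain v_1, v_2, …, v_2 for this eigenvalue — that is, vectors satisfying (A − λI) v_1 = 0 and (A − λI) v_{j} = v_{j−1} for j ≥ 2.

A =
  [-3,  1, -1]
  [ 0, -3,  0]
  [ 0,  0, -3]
A Jordan chain for λ = -3 of length 2:
v_1 = (1, 0, 0)ᵀ
v_2 = (0, 1, 0)ᵀ

Let N = A − (-3)·I. We want v_2 with N^2 v_2 = 0 but N^1 v_2 ≠ 0; then v_{j-1} := N · v_j for j = 2, …, 2.

Pick v_2 = (0, 1, 0)ᵀ.
Then v_1 = N · v_2 = (1, 0, 0)ᵀ.

Sanity check: (A − (-3)·I) v_1 = (0, 0, 0)ᵀ = 0. ✓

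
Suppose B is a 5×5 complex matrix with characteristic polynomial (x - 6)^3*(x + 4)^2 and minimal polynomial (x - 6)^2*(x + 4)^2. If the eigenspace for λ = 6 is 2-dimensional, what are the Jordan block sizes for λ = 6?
Block sizes for λ = 6: [2, 1]

Step 1 — from the characteristic polynomial, algebraic multiplicity of λ = 6 is 3. From dim ker(B − (6)·I) = 2, there are exactly 2 Jordan blocks for λ = 6.
Step 2 — from the minimal polynomial, the factor (x − 6)^2 tells us the largest block for λ = 6 has size 2.
Step 3 — with total size 3, 2 blocks, and largest block 2, the block sizes (in nonincreasing order) are [2, 1].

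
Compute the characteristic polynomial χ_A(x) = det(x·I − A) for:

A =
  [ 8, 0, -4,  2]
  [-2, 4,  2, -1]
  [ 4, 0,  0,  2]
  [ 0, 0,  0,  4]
x^4 - 16*x^3 + 96*x^2 - 256*x + 256

Expanding det(x·I − A) (e.g. by cofactor expansion or by noting that A is similar to its Jordan form J, which has the same characteristic polynomial as A) gives
  χ_A(x) = x^4 - 16*x^3 + 96*x^2 - 256*x + 256
which factors as (x - 4)^4. The eigenvalues (with algebraic multiplicities) are λ = 4 with multiplicity 4.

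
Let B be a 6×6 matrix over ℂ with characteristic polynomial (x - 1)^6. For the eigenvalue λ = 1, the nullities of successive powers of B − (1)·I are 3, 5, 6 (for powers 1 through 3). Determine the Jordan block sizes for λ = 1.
Block sizes for λ = 1: [3, 2, 1]

From the dimensions of kernels of powers, the number of Jordan blocks of size at least j is d_j − d_{j−1} where d_j = dim ker(N^j) (with d_0 = 0). Computing the differences gives [3, 2, 1].
The number of blocks of size exactly k is (#blocks of size ≥ k) − (#blocks of size ≥ k + 1), so the partition is: 1 block(s) of size 1, 1 block(s) of size 2, 1 block(s) of size 3.
In nonincreasing order the block sizes are [3, 2, 1].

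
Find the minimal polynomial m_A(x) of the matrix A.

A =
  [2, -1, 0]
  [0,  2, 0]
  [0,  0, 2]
x^2 - 4*x + 4

The characteristic polynomial is χ_A(x) = (x - 2)^3, so the eigenvalues are known. The minimal polynomial is
  m_A(x) = Π_λ (x − λ)^{k_λ}
where k_λ is the size of the *largest* Jordan block for λ (equivalently, the smallest k with (A − λI)^k v = 0 for every generalised eigenvector v of λ).

  λ = 2: largest Jordan block has size 2, contributing (x − 2)^2

So m_A(x) = (x - 2)^2 = x^2 - 4*x + 4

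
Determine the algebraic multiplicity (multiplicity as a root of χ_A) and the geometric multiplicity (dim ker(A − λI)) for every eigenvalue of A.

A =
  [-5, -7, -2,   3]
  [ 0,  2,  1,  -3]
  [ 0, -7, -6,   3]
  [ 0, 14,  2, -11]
λ = -5: alg = 4, geom = 2

Step 1 — factor the characteristic polynomial to read off the algebraic multiplicities:
  χ_A(x) = (x + 5)^4

Step 2 — compute geometric multiplicities via the rank-nullity identity g(λ) = n − rank(A − λI):
  rank(A − (-5)·I) = 2, so dim ker(A − (-5)·I) = n − 2 = 2

Summary:
  λ = -5: algebraic multiplicity = 4, geometric multiplicity = 2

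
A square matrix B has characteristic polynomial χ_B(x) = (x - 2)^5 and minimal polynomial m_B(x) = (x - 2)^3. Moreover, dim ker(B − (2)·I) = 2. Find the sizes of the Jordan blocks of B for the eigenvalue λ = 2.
Block sizes for λ = 2: [3, 2]

Step 1 — from the characteristic polynomial, algebraic multiplicity of λ = 2 is 5. From dim ker(B − (2)·I) = 2, there are exactly 2 Jordan blocks for λ = 2.
Step 2 — from the minimal polynomial, the factor (x − 2)^3 tells us the largest block for λ = 2 has size 3.
Step 3 — with total size 5, 2 blocks, and largest block 3, the block sizes (in nonincreasing order) are [3, 2].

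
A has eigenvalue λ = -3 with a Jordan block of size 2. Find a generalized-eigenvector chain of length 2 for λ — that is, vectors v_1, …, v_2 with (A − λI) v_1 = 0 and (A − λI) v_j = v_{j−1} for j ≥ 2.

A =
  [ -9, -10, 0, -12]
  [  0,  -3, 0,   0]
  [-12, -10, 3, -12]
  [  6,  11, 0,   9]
A Jordan chain for λ = -3 of length 2:
v_1 = (-2, 0, -2, 1)ᵀ
v_2 = (2, -1, 2, 0)ᵀ

Let N = A − (-3)·I. We want v_2 with N^2 v_2 = 0 but N^1 v_2 ≠ 0; then v_{j-1} := N · v_j for j = 2, …, 2.

Pick v_2 = (2, -1, 2, 0)ᵀ.
Then v_1 = N · v_2 = (-2, 0, -2, 1)ᵀ.

Sanity check: (A − (-3)·I) v_1 = (0, 0, 0, 0)ᵀ = 0. ✓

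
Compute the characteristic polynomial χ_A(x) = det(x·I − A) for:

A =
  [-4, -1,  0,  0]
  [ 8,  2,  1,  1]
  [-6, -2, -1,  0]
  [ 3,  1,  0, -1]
x^4 + 4*x^3 + 6*x^2 + 4*x + 1

Expanding det(x·I − A) (e.g. by cofactor expansion or by noting that A is similar to its Jordan form J, which has the same characteristic polynomial as A) gives
  χ_A(x) = x^4 + 4*x^3 + 6*x^2 + 4*x + 1
which factors as (x + 1)^4. The eigenvalues (with algebraic multiplicities) are λ = -1 with multiplicity 4.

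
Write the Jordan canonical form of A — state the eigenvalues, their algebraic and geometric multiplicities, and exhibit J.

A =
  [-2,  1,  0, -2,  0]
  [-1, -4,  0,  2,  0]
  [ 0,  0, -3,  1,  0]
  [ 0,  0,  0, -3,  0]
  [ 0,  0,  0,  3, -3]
J_2(-3) ⊕ J_2(-3) ⊕ J_1(-3)

The characteristic polynomial is
  det(x·I − A) = x^5 + 15*x^4 + 90*x^3 + 270*x^2 + 405*x + 243 = (x + 3)^5

Eigenvalues and multiplicities (the geometric multiplicity of λ is n − rank(A − λI), which equals the number of Jordan blocks for λ):
  λ = -3: algebraic multiplicity = 5, geometric multiplicity = 3

Determining the block sizes for each eigenvalue:
  λ = -3: with am = 5 and gm = 3, the partition is not yet determined (e.g. several partitions of 5 into 3 parts exist). Let N = A − (-3)·I. Computing rank(N^1) = 2, rank(N^2) = 0; the number of blocks of size ≥ j is rank(N^{j−1}) − rank(N^j), giving [3, 2]. So we have 2 block(s) of size 2, 1 block(s) of size 1 → block sizes [2, 2, 1]

Assembling the blocks gives a Jordan form
J =
  [-3,  1,  0,  0,  0]
  [ 0, -3,  0,  0,  0]
  [ 0,  0, -3,  1,  0]
  [ 0,  0,  0, -3,  0]
  [ 0,  0,  0,  0, -3]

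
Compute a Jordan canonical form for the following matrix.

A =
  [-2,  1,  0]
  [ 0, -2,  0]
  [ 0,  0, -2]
J_2(-2) ⊕ J_1(-2)

The characteristic polynomial is
  det(x·I − A) = x^3 + 6*x^2 + 12*x + 8 = (x + 2)^3

Eigenvalues and multiplicities (the geometric multiplicity of λ is n − rank(A − λI), which equals the number of Jordan blocks for λ):
  λ = -2: algebraic multiplicity = 3, geometric multiplicity = 2

Determining the block sizes for each eigenvalue:
  λ = -2: 2 blocks summing to 3 forces exactly one block of size 2 and the rest size 1 → block sizes [2, 1]

Assembling the blocks gives a Jordan form
J =
  [-2,  1,  0]
  [ 0, -2,  0]
  [ 0,  0, -2]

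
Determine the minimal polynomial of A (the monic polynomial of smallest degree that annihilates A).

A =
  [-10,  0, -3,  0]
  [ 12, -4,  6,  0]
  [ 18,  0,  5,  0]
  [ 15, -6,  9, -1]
x^2 + 5*x + 4

The characteristic polynomial is χ_A(x) = (x + 1)^2*(x + 4)^2, so the eigenvalues are known. The minimal polynomial is
  m_A(x) = Π_λ (x − λ)^{k_λ}
where k_λ is the size of the *largest* Jordan block for λ (equivalently, the smallest k with (A − λI)^k v = 0 for every generalised eigenvector v of λ).

  λ = -4: largest Jordan block has size 1, contributing (x + 4)
  λ = -1: largest Jordan block has size 1, contributing (x + 1)

So m_A(x) = (x + 1)*(x + 4) = x^2 + 5*x + 4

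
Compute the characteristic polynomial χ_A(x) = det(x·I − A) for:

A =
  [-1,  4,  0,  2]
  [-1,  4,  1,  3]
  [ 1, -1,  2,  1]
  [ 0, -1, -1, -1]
x^4 - 4*x^3 + 6*x^2 - 4*x + 1

Expanding det(x·I − A) (e.g. by cofactor expansion or by noting that A is similar to its Jordan form J, which has the same characteristic polynomial as A) gives
  χ_A(x) = x^4 - 4*x^3 + 6*x^2 - 4*x + 1
which factors as (x - 1)^4. The eigenvalues (with algebraic multiplicities) are λ = 1 with multiplicity 4.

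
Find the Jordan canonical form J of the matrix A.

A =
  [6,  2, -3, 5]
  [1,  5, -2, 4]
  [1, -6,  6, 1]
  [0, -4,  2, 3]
J_3(5) ⊕ J_1(5)

The characteristic polynomial is
  det(x·I − A) = x^4 - 20*x^3 + 150*x^2 - 500*x + 625 = (x - 5)^4

Eigenvalues and multiplicities (the geometric multiplicity of λ is n − rank(A − λI), which equals the number of Jordan blocks for λ):
  λ = 5: algebraic multiplicity = 4, geometric multiplicity = 2

Determining the block sizes for each eigenvalue:
  λ = 5: with am = 4 and gm = 2, the partition is not yet determined (e.g. several partitions of 4 into 2 parts exist). Let N = A − (5)·I. Computing rank(N^1) = 2, rank(N^2) = 1, rank(N^3) = 0; the number of blocks of size ≥ j is rank(N^{j−1}) − rank(N^j), giving [2, 1, 1]. So we have 1 block(s) of size 3, 1 block(s) of size 1 → block sizes [3, 1]

Assembling the blocks gives a Jordan form
J =
  [5, 1, 0, 0]
  [0, 5, 1, 0]
  [0, 0, 5, 0]
  [0, 0, 0, 5]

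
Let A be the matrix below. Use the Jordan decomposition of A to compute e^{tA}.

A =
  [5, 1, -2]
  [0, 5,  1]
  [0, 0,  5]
e^{tA} =
  [exp(5*t), t*exp(5*t), t^2*exp(5*t)/2 - 2*t*exp(5*t)]
  [0, exp(5*t), t*exp(5*t)]
  [0, 0, exp(5*t)]

Strategy: write A = P · J · P⁻¹ where J is a Jordan canonical form, so e^{tA} = P · e^{tJ} · P⁻¹, and e^{tJ} can be computed block-by-block.

A has Jordan form
J =
  [5, 1, 0]
  [0, 5, 1]
  [0, 0, 5]
(up to reordering of blocks).

Per-block formulas:
  For a 3×3 Jordan block J_3(5): exp(t · J_3(5)) = e^(5t)·(I + t·N + (t^2/2)·N^2), where N is the 3×3 nilpotent shift.

After assembling e^{tJ} and conjugating by P, we get:

e^{tA} =
  [exp(5*t), t*exp(5*t), t^2*exp(5*t)/2 - 2*t*exp(5*t)]
  [0, exp(5*t), t*exp(5*t)]
  [0, 0, exp(5*t)]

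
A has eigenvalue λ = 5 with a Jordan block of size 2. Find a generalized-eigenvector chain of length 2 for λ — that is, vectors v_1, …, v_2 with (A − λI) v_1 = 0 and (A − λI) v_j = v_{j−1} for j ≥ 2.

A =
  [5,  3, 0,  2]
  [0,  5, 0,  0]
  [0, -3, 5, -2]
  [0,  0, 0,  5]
A Jordan chain for λ = 5 of length 2:
v_1 = (3, 0, -3, 0)ᵀ
v_2 = (0, 1, 0, 0)ᵀ

Let N = A − (5)·I. We want v_2 with N^2 v_2 = 0 but N^1 v_2 ≠ 0; then v_{j-1} := N · v_j for j = 2, …, 2.

Pick v_2 = (0, 1, 0, 0)ᵀ.
Then v_1 = N · v_2 = (3, 0, -3, 0)ᵀ.

Sanity check: (A − (5)·I) v_1 = (0, 0, 0, 0)ᵀ = 0. ✓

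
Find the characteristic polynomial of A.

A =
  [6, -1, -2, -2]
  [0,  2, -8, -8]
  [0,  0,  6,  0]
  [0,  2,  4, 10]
x^4 - 24*x^3 + 216*x^2 - 864*x + 1296

Expanding det(x·I − A) (e.g. by cofactor expansion or by noting that A is similar to its Jordan form J, which has the same characteristic polynomial as A) gives
  χ_A(x) = x^4 - 24*x^3 + 216*x^2 - 864*x + 1296
which factors as (x - 6)^4. The eigenvalues (with algebraic multiplicities) are λ = 6 with multiplicity 4.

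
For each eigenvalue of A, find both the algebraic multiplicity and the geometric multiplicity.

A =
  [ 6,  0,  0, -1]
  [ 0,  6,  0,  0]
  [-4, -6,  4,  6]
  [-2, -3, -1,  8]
λ = 6: alg = 4, geom = 2

Step 1 — factor the characteristic polynomial to read off the algebraic multiplicities:
  χ_A(x) = (x - 6)^4

Step 2 — compute geometric multiplicities via the rank-nullity identity g(λ) = n − rank(A − λI):
  rank(A − (6)·I) = 2, so dim ker(A − (6)·I) = n − 2 = 2

Summary:
  λ = 6: algebraic multiplicity = 4, geometric multiplicity = 2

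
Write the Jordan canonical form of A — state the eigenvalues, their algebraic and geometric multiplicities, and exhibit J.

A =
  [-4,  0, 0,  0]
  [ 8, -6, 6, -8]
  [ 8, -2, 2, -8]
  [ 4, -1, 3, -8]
J_2(-4) ⊕ J_1(-4) ⊕ J_1(-4)

The characteristic polynomial is
  det(x·I − A) = x^4 + 16*x^3 + 96*x^2 + 256*x + 256 = (x + 4)^4

Eigenvalues and multiplicities (the geometric multiplicity of λ is n − rank(A − λI), which equals the number of Jordan blocks for λ):
  λ = -4: algebraic multiplicity = 4, geometric multiplicity = 3

Determining the block sizes for each eigenvalue:
  λ = -4: 3 blocks summing to 4 forces exactly one block of size 2 and the rest size 1 → block sizes [2, 1, 1]

Assembling the blocks gives a Jordan form
J =
  [-4,  1,  0,  0]
  [ 0, -4,  0,  0]
  [ 0,  0, -4,  0]
  [ 0,  0,  0, -4]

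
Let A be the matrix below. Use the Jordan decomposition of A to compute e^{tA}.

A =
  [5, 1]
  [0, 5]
e^{tA} =
  [exp(5*t), t*exp(5*t)]
  [0, exp(5*t)]

Strategy: write A = P · J · P⁻¹ where J is a Jordan canonical form, so e^{tA} = P · e^{tJ} · P⁻¹, and e^{tJ} can be computed block-by-block.

A has Jordan form
J =
  [5, 1]
  [0, 5]
(up to reordering of blocks).

Per-block formulas:
  For a 2×2 Jordan block J_2(5): exp(t · J_2(5)) = e^(5t)·(I + t·N), where N is the 2×2 nilpotent shift.

After assembling e^{tJ} and conjugating by P, we get:

e^{tA} =
  [exp(5*t), t*exp(5*t)]
  [0, exp(5*t)]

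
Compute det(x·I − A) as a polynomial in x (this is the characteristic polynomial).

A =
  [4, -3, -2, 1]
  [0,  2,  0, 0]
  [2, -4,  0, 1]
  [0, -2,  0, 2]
x^4 - 8*x^3 + 24*x^2 - 32*x + 16

Expanding det(x·I − A) (e.g. by cofactor expansion or by noting that A is similar to its Jordan form J, which has the same characteristic polynomial as A) gives
  χ_A(x) = x^4 - 8*x^3 + 24*x^2 - 32*x + 16
which factors as (x - 2)^4. The eigenvalues (with algebraic multiplicities) are λ = 2 with multiplicity 4.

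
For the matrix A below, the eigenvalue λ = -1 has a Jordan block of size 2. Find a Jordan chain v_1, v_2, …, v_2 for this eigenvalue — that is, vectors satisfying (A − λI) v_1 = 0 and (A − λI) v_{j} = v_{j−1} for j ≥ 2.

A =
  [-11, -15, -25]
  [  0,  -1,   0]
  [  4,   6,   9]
A Jordan chain for λ = -1 of length 2:
v_1 = (-10, 0, 4)ᵀ
v_2 = (1, 0, 0)ᵀ

Let N = A − (-1)·I. We want v_2 with N^2 v_2 = 0 but N^1 v_2 ≠ 0; then v_{j-1} := N · v_j for j = 2, …, 2.

Pick v_2 = (1, 0, 0)ᵀ.
Then v_1 = N · v_2 = (-10, 0, 4)ᵀ.

Sanity check: (A − (-1)·I) v_1 = (0, 0, 0)ᵀ = 0. ✓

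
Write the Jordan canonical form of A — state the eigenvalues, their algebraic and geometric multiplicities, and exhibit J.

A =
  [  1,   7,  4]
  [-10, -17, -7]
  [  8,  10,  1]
J_3(-5)

The characteristic polynomial is
  det(x·I − A) = x^3 + 15*x^2 + 75*x + 125 = (x + 5)^3

Eigenvalues and multiplicities (the geometric multiplicity of λ is n − rank(A − λI), which equals the number of Jordan blocks for λ):
  λ = -5: algebraic multiplicity = 3, geometric multiplicity = 1

Determining the block sizes for each eigenvalue:
  λ = -5: one block (gm = 1), so the single block has size am = 3 → block sizes [3]

Assembling the blocks gives a Jordan form
J =
  [-5,  1,  0]
  [ 0, -5,  1]
  [ 0,  0, -5]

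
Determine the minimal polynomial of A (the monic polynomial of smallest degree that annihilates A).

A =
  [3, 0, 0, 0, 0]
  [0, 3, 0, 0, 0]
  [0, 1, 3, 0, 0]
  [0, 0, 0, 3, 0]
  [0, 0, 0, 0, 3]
x^2 - 6*x + 9

The characteristic polynomial is χ_A(x) = (x - 3)^5, so the eigenvalues are known. The minimal polynomial is
  m_A(x) = Π_λ (x − λ)^{k_λ}
where k_λ is the size of the *largest* Jordan block for λ (equivalently, the smallest k with (A − λI)^k v = 0 for every generalised eigenvector v of λ).

  λ = 3: largest Jordan block has size 2, contributing (x − 3)^2

So m_A(x) = (x - 3)^2 = x^2 - 6*x + 9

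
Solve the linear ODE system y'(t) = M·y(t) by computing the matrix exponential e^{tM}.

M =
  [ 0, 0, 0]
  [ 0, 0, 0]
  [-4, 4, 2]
e^{tM} =
  [1, 0, 0]
  [0, 1, 0]
  [2 - 2*exp(2*t), 2*exp(2*t) - 2, exp(2*t)]

Strategy: write M = P · J · P⁻¹ where J is a Jordan canonical form, so e^{tM} = P · e^{tJ} · P⁻¹, and e^{tJ} can be computed block-by-block.

M has Jordan form
J =
  [0, 0, 0]
  [0, 0, 0]
  [0, 0, 2]
(up to reordering of blocks).

Per-block formulas:
  For a 1×1 block at λ = 0: exp(t · [0]) = [e^(0t)].
  For a 1×1 block at λ = 2: exp(t · [2]) = [e^(2t)].

After assembling e^{tJ} and conjugating by P, we get:

e^{tM} =
  [1, 0, 0]
  [0, 1, 0]
  [2 - 2*exp(2*t), 2*exp(2*t) - 2, exp(2*t)]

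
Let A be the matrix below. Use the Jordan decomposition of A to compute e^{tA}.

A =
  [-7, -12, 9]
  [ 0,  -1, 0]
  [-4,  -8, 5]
e^{tA} =
  [-6*t*exp(-t) + exp(-t), -12*t*exp(-t), 9*t*exp(-t)]
  [0, exp(-t), 0]
  [-4*t*exp(-t), -8*t*exp(-t), 6*t*exp(-t) + exp(-t)]

Strategy: write A = P · J · P⁻¹ where J is a Jordan canonical form, so e^{tA} = P · e^{tJ} · P⁻¹, and e^{tJ} can be computed block-by-block.

A has Jordan form
J =
  [-1,  1,  0]
  [ 0, -1,  0]
  [ 0,  0, -1]
(up to reordering of blocks).

Per-block formulas:
  For a 1×1 block at λ = -1: exp(t · [-1]) = [e^(-1t)].
  For a 2×2 Jordan block J_2(-1): exp(t · J_2(-1)) = e^(-1t)·(I + t·N), where N is the 2×2 nilpotent shift.

After assembling e^{tJ} and conjugating by P, we get:

e^{tA} =
  [-6*t*exp(-t) + exp(-t), -12*t*exp(-t), 9*t*exp(-t)]
  [0, exp(-t), 0]
  [-4*t*exp(-t), -8*t*exp(-t), 6*t*exp(-t) + exp(-t)]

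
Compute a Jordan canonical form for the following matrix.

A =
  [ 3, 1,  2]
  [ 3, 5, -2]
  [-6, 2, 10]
J_2(6) ⊕ J_1(6)

The characteristic polynomial is
  det(x·I − A) = x^3 - 18*x^2 + 108*x - 216 = (x - 6)^3

Eigenvalues and multiplicities (the geometric multiplicity of λ is n − rank(A − λI), which equals the number of Jordan blocks for λ):
  λ = 6: algebraic multiplicity = 3, geometric multiplicity = 2

Determining the block sizes for each eigenvalue:
  λ = 6: 2 blocks summing to 3 forces exactly one block of size 2 and the rest size 1 → block sizes [2, 1]

Assembling the blocks gives a Jordan form
J =
  [6, 1, 0]
  [0, 6, 0]
  [0, 0, 6]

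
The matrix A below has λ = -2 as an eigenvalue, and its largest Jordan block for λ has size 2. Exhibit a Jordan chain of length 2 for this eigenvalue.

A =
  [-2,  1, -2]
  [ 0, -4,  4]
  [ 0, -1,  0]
A Jordan chain for λ = -2 of length 2:
v_1 = (1, -2, -1)ᵀ
v_2 = (0, 1, 0)ᵀ

Let N = A − (-2)·I. We want v_2 with N^2 v_2 = 0 but N^1 v_2 ≠ 0; then v_{j-1} := N · v_j for j = 2, …, 2.

Pick v_2 = (0, 1, 0)ᵀ.
Then v_1 = N · v_2 = (1, -2, -1)ᵀ.

Sanity check: (A − (-2)·I) v_1 = (0, 0, 0)ᵀ = 0. ✓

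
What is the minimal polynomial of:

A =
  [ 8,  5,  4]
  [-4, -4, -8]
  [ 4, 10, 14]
x^2 - 12*x + 36

The characteristic polynomial is χ_A(x) = (x - 6)^3, so the eigenvalues are known. The minimal polynomial is
  m_A(x) = Π_λ (x − λ)^{k_λ}
where k_λ is the size of the *largest* Jordan block for λ (equivalently, the smallest k with (A − λI)^k v = 0 for every generalised eigenvector v of λ).

  λ = 6: largest Jordan block has size 2, contributing (x − 6)^2

So m_A(x) = (x - 6)^2 = x^2 - 12*x + 36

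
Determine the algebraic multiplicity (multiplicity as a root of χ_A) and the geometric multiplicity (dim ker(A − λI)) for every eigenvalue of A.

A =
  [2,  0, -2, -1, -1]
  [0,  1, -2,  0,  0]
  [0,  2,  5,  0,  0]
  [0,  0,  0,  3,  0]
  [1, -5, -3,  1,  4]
λ = 3: alg = 5, geom = 3

Step 1 — factor the characteristic polynomial to read off the algebraic multiplicities:
  χ_A(x) = (x - 3)^5

Step 2 — compute geometric multiplicities via the rank-nullity identity g(λ) = n − rank(A − λI):
  rank(A − (3)·I) = 2, so dim ker(A − (3)·I) = n − 2 = 3

Summary:
  λ = 3: algebraic multiplicity = 5, geometric multiplicity = 3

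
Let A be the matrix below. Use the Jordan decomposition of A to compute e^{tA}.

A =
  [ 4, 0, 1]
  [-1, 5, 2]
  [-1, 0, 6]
e^{tA} =
  [-t*exp(5*t) + exp(5*t), 0, t*exp(5*t)]
  [-t^2*exp(5*t)/2 - t*exp(5*t), exp(5*t), t^2*exp(5*t)/2 + 2*t*exp(5*t)]
  [-t*exp(5*t), 0, t*exp(5*t) + exp(5*t)]

Strategy: write A = P · J · P⁻¹ where J is a Jordan canonical form, so e^{tA} = P · e^{tJ} · P⁻¹, and e^{tJ} can be computed block-by-block.

A has Jordan form
J =
  [5, 1, 0]
  [0, 5, 1]
  [0, 0, 5]
(up to reordering of blocks).

Per-block formulas:
  For a 3×3 Jordan block J_3(5): exp(t · J_3(5)) = e^(5t)·(I + t·N + (t^2/2)·N^2), where N is the 3×3 nilpotent shift.

After assembling e^{tJ} and conjugating by P, we get:

e^{tA} =
  [-t*exp(5*t) + exp(5*t), 0, t*exp(5*t)]
  [-t^2*exp(5*t)/2 - t*exp(5*t), exp(5*t), t^2*exp(5*t)/2 + 2*t*exp(5*t)]
  [-t*exp(5*t), 0, t*exp(5*t) + exp(5*t)]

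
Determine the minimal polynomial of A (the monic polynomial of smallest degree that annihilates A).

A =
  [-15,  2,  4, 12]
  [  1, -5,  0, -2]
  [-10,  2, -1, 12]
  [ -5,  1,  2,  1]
x^3 + 15*x^2 + 75*x + 125

The characteristic polynomial is χ_A(x) = (x + 5)^4, so the eigenvalues are known. The minimal polynomial is
  m_A(x) = Π_λ (x − λ)^{k_λ}
where k_λ is the size of the *largest* Jordan block for λ (equivalently, the smallest k with (A − λI)^k v = 0 for every generalised eigenvector v of λ).

  λ = -5: largest Jordan block has size 3, contributing (x + 5)^3

So m_A(x) = (x + 5)^3 = x^3 + 15*x^2 + 75*x + 125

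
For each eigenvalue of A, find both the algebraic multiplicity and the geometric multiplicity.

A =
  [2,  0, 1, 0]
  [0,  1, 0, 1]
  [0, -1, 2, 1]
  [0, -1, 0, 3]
λ = 2: alg = 4, geom = 2

Step 1 — factor the characteristic polynomial to read off the algebraic multiplicities:
  χ_A(x) = (x - 2)^4

Step 2 — compute geometric multiplicities via the rank-nullity identity g(λ) = n − rank(A − λI):
  rank(A − (2)·I) = 2, so dim ker(A − (2)·I) = n − 2 = 2

Summary:
  λ = 2: algebraic multiplicity = 4, geometric multiplicity = 2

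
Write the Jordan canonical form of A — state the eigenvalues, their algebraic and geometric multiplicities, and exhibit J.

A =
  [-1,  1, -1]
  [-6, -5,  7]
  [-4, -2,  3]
J_3(-1)

The characteristic polynomial is
  det(x·I − A) = x^3 + 3*x^2 + 3*x + 1 = (x + 1)^3

Eigenvalues and multiplicities (the geometric multiplicity of λ is n − rank(A − λI), which equals the number of Jordan blocks for λ):
  λ = -1: algebraic multiplicity = 3, geometric multiplicity = 1

Determining the block sizes for each eigenvalue:
  λ = -1: one block (gm = 1), so the single block has size am = 3 → block sizes [3]

Assembling the blocks gives a Jordan form
J =
  [-1,  1,  0]
  [ 0, -1,  1]
  [ 0,  0, -1]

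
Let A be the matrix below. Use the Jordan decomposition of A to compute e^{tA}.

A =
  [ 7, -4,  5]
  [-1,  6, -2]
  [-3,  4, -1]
e^{tA} =
  [-t^2*exp(4*t) + 3*t*exp(4*t) + exp(4*t), -4*t*exp(4*t), -t^2*exp(4*t) + 5*t*exp(4*t)]
  [t^2*exp(4*t)/2 - t*exp(4*t), 2*t*exp(4*t) + exp(4*t), t^2*exp(4*t)/2 - 2*t*exp(4*t)]
  [t^2*exp(4*t) - 3*t*exp(4*t), 4*t*exp(4*t), t^2*exp(4*t) - 5*t*exp(4*t) + exp(4*t)]

Strategy: write A = P · J · P⁻¹ where J is a Jordan canonical form, so e^{tA} = P · e^{tJ} · P⁻¹, and e^{tJ} can be computed block-by-block.

A has Jordan form
J =
  [4, 1, 0]
  [0, 4, 1]
  [0, 0, 4]
(up to reordering of blocks).

Per-block formulas:
  For a 3×3 Jordan block J_3(4): exp(t · J_3(4)) = e^(4t)·(I + t·N + (t^2/2)·N^2), where N is the 3×3 nilpotent shift.

After assembling e^{tJ} and conjugating by P, we get:

e^{tA} =
  [-t^2*exp(4*t) + 3*t*exp(4*t) + exp(4*t), -4*t*exp(4*t), -t^2*exp(4*t) + 5*t*exp(4*t)]
  [t^2*exp(4*t)/2 - t*exp(4*t), 2*t*exp(4*t) + exp(4*t), t^2*exp(4*t)/2 - 2*t*exp(4*t)]
  [t^2*exp(4*t) - 3*t*exp(4*t), 4*t*exp(4*t), t^2*exp(4*t) - 5*t*exp(4*t) + exp(4*t)]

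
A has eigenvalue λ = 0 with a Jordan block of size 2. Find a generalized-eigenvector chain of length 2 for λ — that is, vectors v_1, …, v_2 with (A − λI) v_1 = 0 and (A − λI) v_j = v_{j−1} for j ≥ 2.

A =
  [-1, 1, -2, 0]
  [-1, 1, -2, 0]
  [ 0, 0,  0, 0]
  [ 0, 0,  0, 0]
A Jordan chain for λ = 0 of length 2:
v_1 = (-1, -1, 0, 0)ᵀ
v_2 = (1, 0, 0, 0)ᵀ

Let N = A − (0)·I. We want v_2 with N^2 v_2 = 0 but N^1 v_2 ≠ 0; then v_{j-1} := N · v_j for j = 2, …, 2.

Pick v_2 = (1, 0, 0, 0)ᵀ.
Then v_1 = N · v_2 = (-1, -1, 0, 0)ᵀ.

Sanity check: (A − (0)·I) v_1 = (0, 0, 0, 0)ᵀ = 0. ✓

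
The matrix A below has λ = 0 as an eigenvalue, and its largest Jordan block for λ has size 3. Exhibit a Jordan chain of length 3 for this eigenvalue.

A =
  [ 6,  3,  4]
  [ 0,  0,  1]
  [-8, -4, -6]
A Jordan chain for λ = 0 of length 3:
v_1 = (4, -8, 0)ᵀ
v_2 = (6, 0, -8)ᵀ
v_3 = (1, 0, 0)ᵀ

Let N = A − (0)·I. We want v_3 with N^3 v_3 = 0 but N^2 v_3 ≠ 0; then v_{j-1} := N · v_j for j = 3, …, 2.

Pick v_3 = (1, 0, 0)ᵀ.
Then v_2 = N · v_3 = (6, 0, -8)ᵀ.
Then v_1 = N · v_2 = (4, -8, 0)ᵀ.

Sanity check: (A − (0)·I) v_1 = (0, 0, 0)ᵀ = 0. ✓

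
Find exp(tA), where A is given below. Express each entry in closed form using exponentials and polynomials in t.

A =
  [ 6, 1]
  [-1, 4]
e^{tA} =
  [t*exp(5*t) + exp(5*t), t*exp(5*t)]
  [-t*exp(5*t), -t*exp(5*t) + exp(5*t)]

Strategy: write A = P · J · P⁻¹ where J is a Jordan canonical form, so e^{tA} = P · e^{tJ} · P⁻¹, and e^{tJ} can be computed block-by-block.

A has Jordan form
J =
  [5, 1]
  [0, 5]
(up to reordering of blocks).

Per-block formulas:
  For a 2×2 Jordan block J_2(5): exp(t · J_2(5)) = e^(5t)·(I + t·N), where N is the 2×2 nilpotent shift.

After assembling e^{tJ} and conjugating by P, we get:

e^{tA} =
  [t*exp(5*t) + exp(5*t), t*exp(5*t)]
  [-t*exp(5*t), -t*exp(5*t) + exp(5*t)]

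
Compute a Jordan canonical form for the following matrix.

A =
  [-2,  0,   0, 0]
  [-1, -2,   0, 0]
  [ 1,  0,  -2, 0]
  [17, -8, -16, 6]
J_2(-2) ⊕ J_1(-2) ⊕ J_1(6)

The characteristic polynomial is
  det(x·I − A) = x^4 - 24*x^2 - 64*x - 48 = (x - 6)*(x + 2)^3

Eigenvalues and multiplicities (the geometric multiplicity of λ is n − rank(A − λI), which equals the number of Jordan blocks for λ):
  λ = -2: algebraic multiplicity = 3, geometric multiplicity = 2
  λ = 6: algebraic multiplicity = 1, geometric multiplicity = 1

Determining the block sizes for each eigenvalue:
  λ = -2: 2 blocks summing to 3 forces exactly one block of size 2 and the rest size 1 → block sizes [2, 1]
  λ = 6: one block (gm = 1), so the single block has size am = 1 → block sizes [1]

Assembling the blocks gives a Jordan form
J =
  [-2,  1,  0, 0]
  [ 0, -2,  0, 0]
  [ 0,  0, -2, 0]
  [ 0,  0,  0, 6]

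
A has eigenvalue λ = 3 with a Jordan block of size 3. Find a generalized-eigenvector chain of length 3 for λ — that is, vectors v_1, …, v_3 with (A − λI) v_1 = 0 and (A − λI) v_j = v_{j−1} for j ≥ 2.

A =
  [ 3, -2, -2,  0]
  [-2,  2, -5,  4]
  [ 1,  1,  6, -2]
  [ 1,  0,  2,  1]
A Jordan chain for λ = 3 of length 3:
v_1 = (2, 1, -1, 0)ᵀ
v_2 = (0, -2, 1, 1)ᵀ
v_3 = (1, 0, 0, 0)ᵀ

Let N = A − (3)·I. We want v_3 with N^3 v_3 = 0 but N^2 v_3 ≠ 0; then v_{j-1} := N · v_j for j = 3, …, 2.

Pick v_3 = (1, 0, 0, 0)ᵀ.
Then v_2 = N · v_3 = (0, -2, 1, 1)ᵀ.
Then v_1 = N · v_2 = (2, 1, -1, 0)ᵀ.

Sanity check: (A − (3)·I) v_1 = (0, 0, 0, 0)ᵀ = 0. ✓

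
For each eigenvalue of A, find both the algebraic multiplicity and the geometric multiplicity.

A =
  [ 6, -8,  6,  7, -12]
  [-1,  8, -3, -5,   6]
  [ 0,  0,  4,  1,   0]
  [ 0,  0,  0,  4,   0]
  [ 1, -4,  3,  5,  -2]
λ = 4: alg = 5, geom = 3

Step 1 — factor the characteristic polynomial to read off the algebraic multiplicities:
  χ_A(x) = (x - 4)^5

Step 2 — compute geometric multiplicities via the rank-nullity identity g(λ) = n − rank(A − λI):
  rank(A − (4)·I) = 2, so dim ker(A − (4)·I) = n − 2 = 3

Summary:
  λ = 4: algebraic multiplicity = 5, geometric multiplicity = 3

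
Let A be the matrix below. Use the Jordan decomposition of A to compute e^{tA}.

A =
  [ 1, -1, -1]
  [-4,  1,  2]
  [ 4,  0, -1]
e^{tA} =
  [exp(t), -t*exp(t), -t*exp(t)]
  [-2*exp(t) + 2*exp(-t), 2*t*exp(t) + exp(-t), 2*t*exp(t)]
  [2*exp(t) - 2*exp(-t), -2*t*exp(t) + exp(t) - exp(-t), -2*t*exp(t) + exp(t)]

Strategy: write A = P · J · P⁻¹ where J is a Jordan canonical form, so e^{tA} = P · e^{tJ} · P⁻¹, and e^{tJ} can be computed block-by-block.

A has Jordan form
J =
  [-1, 0, 0]
  [ 0, 1, 1]
  [ 0, 0, 1]
(up to reordering of blocks).

Per-block formulas:
  For a 1×1 block at λ = -1: exp(t · [-1]) = [e^(-1t)].
  For a 2×2 Jordan block J_2(1): exp(t · J_2(1)) = e^(1t)·(I + t·N), where N is the 2×2 nilpotent shift.

After assembling e^{tJ} and conjugating by P, we get:

e^{tA} =
  [exp(t), -t*exp(t), -t*exp(t)]
  [-2*exp(t) + 2*exp(-t), 2*t*exp(t) + exp(-t), 2*t*exp(t)]
  [2*exp(t) - 2*exp(-t), -2*t*exp(t) + exp(t) - exp(-t), -2*t*exp(t) + exp(t)]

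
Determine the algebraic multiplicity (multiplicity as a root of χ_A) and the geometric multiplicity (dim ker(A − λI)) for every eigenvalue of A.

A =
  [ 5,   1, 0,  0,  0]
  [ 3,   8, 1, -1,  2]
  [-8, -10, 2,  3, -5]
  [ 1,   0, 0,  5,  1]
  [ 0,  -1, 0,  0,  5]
λ = 5: alg = 5, geom = 2

Step 1 — factor the characteristic polynomial to read off the algebraic multiplicities:
  χ_A(x) = (x - 5)^5

Step 2 — compute geometric multiplicities via the rank-nullity identity g(λ) = n − rank(A − λI):
  rank(A − (5)·I) = 3, so dim ker(A − (5)·I) = n − 3 = 2

Summary:
  λ = 5: algebraic multiplicity = 5, geometric multiplicity = 2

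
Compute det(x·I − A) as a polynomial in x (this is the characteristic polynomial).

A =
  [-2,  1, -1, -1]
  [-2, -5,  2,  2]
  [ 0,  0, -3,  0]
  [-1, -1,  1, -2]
x^4 + 12*x^3 + 54*x^2 + 108*x + 81

Expanding det(x·I − A) (e.g. by cofactor expansion or by noting that A is similar to its Jordan form J, which has the same characteristic polynomial as A) gives
  χ_A(x) = x^4 + 12*x^3 + 54*x^2 + 108*x + 81
which factors as (x + 3)^4. The eigenvalues (with algebraic multiplicities) are λ = -3 with multiplicity 4.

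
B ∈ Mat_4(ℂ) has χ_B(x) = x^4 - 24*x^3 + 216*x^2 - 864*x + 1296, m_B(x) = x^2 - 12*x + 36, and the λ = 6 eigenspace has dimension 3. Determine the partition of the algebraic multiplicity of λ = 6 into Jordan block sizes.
Block sizes for λ = 6: [2, 1, 1]

Step 1 — from the characteristic polynomial, algebraic multiplicity of λ = 6 is 4. From dim ker(B − (6)·I) = 3, there are exactly 3 Jordan blocks for λ = 6.
Step 2 — from the minimal polynomial, the factor (x − 6)^2 tells us the largest block for λ = 6 has size 2.
Step 3 — with total size 4, 3 blocks, and largest block 2, the block sizes (in nonincreasing order) are [2, 1, 1].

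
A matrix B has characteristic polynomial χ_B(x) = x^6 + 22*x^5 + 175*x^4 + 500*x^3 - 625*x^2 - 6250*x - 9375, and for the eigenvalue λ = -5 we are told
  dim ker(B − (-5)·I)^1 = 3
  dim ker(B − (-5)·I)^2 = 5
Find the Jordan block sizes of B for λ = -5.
Block sizes for λ = -5: [2, 2, 1]

From the dimensions of kernels of powers, the number of Jordan blocks of size at least j is d_j − d_{j−1} where d_j = dim ker(N^j) (with d_0 = 0). Computing the differences gives [3, 2].
The number of blocks of size exactly k is (#blocks of size ≥ k) − (#blocks of size ≥ k + 1), so the partition is: 1 block(s) of size 1, 2 block(s) of size 2.
In nonincreasing order the block sizes are [2, 2, 1].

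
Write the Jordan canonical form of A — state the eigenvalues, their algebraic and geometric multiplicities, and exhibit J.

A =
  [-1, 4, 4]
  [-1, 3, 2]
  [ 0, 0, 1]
J_2(1) ⊕ J_1(1)

The characteristic polynomial is
  det(x·I − A) = x^3 - 3*x^2 + 3*x - 1 = (x - 1)^3

Eigenvalues and multiplicities (the geometric multiplicity of λ is n − rank(A − λI), which equals the number of Jordan blocks for λ):
  λ = 1: algebraic multiplicity = 3, geometric multiplicity = 2

Determining the block sizes for each eigenvalue:
  λ = 1: 2 blocks summing to 3 forces exactly one block of size 2 and the rest size 1 → block sizes [2, 1]

Assembling the blocks gives a Jordan form
J =
  [1, 1, 0]
  [0, 1, 0]
  [0, 0, 1]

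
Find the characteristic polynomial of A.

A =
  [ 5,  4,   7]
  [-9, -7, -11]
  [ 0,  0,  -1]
x^3 + 3*x^2 + 3*x + 1

Expanding det(x·I − A) (e.g. by cofactor expansion or by noting that A is similar to its Jordan form J, which has the same characteristic polynomial as A) gives
  χ_A(x) = x^3 + 3*x^2 + 3*x + 1
which factors as (x + 1)^3. The eigenvalues (with algebraic multiplicities) are λ = -1 with multiplicity 3.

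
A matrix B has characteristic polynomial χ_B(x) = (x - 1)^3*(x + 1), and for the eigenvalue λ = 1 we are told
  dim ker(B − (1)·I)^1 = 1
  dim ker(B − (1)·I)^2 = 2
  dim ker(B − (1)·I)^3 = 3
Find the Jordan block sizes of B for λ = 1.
Block sizes for λ = 1: [3]

From the dimensions of kernels of powers, the number of Jordan blocks of size at least j is d_j − d_{j−1} where d_j = dim ker(N^j) (with d_0 = 0). Computing the differences gives [1, 1, 1].
The number of blocks of size exactly k is (#blocks of size ≥ k) − (#blocks of size ≥ k + 1), so the partition is: 1 block(s) of size 3.
In nonincreasing order the block sizes are [3].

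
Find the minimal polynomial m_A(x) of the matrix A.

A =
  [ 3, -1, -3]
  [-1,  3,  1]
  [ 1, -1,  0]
x^3 - 6*x^2 + 12*x - 8

The characteristic polynomial is χ_A(x) = (x - 2)^3, so the eigenvalues are known. The minimal polynomial is
  m_A(x) = Π_λ (x − λ)^{k_λ}
where k_λ is the size of the *largest* Jordan block for λ (equivalently, the smallest k with (A − λI)^k v = 0 for every generalised eigenvector v of λ).

  λ = 2: largest Jordan block has size 3, contributing (x − 2)^3

So m_A(x) = (x - 2)^3 = x^3 - 6*x^2 + 12*x - 8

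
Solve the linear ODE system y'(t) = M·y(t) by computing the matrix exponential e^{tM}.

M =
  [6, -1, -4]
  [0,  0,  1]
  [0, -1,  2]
e^{tM} =
  [exp(6*t), -t*exp(t), t*exp(t) - exp(6*t) + exp(t)]
  [0, -t*exp(t) + exp(t), t*exp(t)]
  [0, -t*exp(t), t*exp(t) + exp(t)]

Strategy: write M = P · J · P⁻¹ where J is a Jordan canonical form, so e^{tM} = P · e^{tJ} · P⁻¹, and e^{tJ} can be computed block-by-block.

M has Jordan form
J =
  [1, 1, 0]
  [0, 1, 0]
  [0, 0, 6]
(up to reordering of blocks).

Per-block formulas:
  For a 2×2 Jordan block J_2(1): exp(t · J_2(1)) = e^(1t)·(I + t·N), where N is the 2×2 nilpotent shift.
  For a 1×1 block at λ = 6: exp(t · [6]) = [e^(6t)].

After assembling e^{tJ} and conjugating by P, we get:

e^{tM} =
  [exp(6*t), -t*exp(t), t*exp(t) - exp(6*t) + exp(t)]
  [0, -t*exp(t) + exp(t), t*exp(t)]
  [0, -t*exp(t), t*exp(t) + exp(t)]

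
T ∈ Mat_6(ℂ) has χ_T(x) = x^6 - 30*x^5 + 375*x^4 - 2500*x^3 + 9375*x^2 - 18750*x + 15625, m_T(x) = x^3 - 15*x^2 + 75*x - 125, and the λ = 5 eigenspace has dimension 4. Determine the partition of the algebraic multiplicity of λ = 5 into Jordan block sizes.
Block sizes for λ = 5: [3, 1, 1, 1]

Step 1 — from the characteristic polynomial, algebraic multiplicity of λ = 5 is 6. From dim ker(T − (5)·I) = 4, there are exactly 4 Jordan blocks for λ = 5.
Step 2 — from the minimal polynomial, the factor (x − 5)^3 tells us the largest block for λ = 5 has size 3.
Step 3 — with total size 6, 4 blocks, and largest block 3, the block sizes (in nonincreasing order) are [3, 1, 1, 1].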